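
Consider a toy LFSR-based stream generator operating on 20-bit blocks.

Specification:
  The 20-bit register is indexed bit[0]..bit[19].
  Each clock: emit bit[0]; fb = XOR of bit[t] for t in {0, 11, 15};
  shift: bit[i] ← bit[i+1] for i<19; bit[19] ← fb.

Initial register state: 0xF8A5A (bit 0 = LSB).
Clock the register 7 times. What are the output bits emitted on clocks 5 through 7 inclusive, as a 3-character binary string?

reg_0 = 0xF8A5A
clock 1: out=0, reg = 0x7C52D
clock 2: out=1, reg = 0x3E296
clock 3: out=0, reg = 0x9F14B
clock 4: out=1, reg = 0x4F8A5
clock 5: out=1, reg = 0xA7C52
clock 6: out=0, reg = 0xD3E29
clock 7: out=1, reg = 0x69F14

101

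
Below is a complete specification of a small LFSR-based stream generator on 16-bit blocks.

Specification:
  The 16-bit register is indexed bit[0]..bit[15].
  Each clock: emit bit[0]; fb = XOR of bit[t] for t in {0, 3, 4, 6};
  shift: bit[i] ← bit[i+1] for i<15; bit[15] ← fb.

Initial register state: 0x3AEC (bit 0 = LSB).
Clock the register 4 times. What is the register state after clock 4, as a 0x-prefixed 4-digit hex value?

reg_0 = 0x3AEC
clock 1: out=0, reg = 0x1D76
clock 2: out=0, reg = 0x0EBB
clock 3: out=1, reg = 0x875D
clock 4: out=1, reg = 0x43AE

0x43AE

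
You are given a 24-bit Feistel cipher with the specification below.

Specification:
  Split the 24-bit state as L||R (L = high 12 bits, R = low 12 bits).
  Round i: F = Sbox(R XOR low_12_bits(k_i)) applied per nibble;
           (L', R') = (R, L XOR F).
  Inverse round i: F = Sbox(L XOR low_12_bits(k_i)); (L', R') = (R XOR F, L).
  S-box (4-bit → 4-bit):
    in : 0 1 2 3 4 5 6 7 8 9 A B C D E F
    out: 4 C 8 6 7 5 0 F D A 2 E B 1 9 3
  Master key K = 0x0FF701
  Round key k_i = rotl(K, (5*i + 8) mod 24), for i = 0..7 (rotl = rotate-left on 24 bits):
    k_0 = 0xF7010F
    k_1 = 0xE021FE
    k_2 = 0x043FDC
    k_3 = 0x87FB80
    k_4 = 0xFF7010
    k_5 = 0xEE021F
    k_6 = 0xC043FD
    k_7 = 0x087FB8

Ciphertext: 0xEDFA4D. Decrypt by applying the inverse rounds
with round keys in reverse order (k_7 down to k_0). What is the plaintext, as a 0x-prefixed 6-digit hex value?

s_0 = ciphertext = 0xEDFA4D
s_1 = InvRound(s_0, k_7) = 0x642EDF
s_2 = InvRound(s_1, k_6) = 0xB3C642
s_3 = InvRound(s_2, k_5) = 0xCC4B3C
s_4 = InvRound(s_3, k_4) = 0x02BCC4
s_5 = InvRound(s_4, k_3) = 0x2EA02B
s_6 = InvRound(s_5, k_2) = 0x14B2EA
s_7 = InvRound(s_6, k_1) = 0x60F14B
s_8 = InvRound(s_7, k_0) = 0xE0F60F

0xE0F60F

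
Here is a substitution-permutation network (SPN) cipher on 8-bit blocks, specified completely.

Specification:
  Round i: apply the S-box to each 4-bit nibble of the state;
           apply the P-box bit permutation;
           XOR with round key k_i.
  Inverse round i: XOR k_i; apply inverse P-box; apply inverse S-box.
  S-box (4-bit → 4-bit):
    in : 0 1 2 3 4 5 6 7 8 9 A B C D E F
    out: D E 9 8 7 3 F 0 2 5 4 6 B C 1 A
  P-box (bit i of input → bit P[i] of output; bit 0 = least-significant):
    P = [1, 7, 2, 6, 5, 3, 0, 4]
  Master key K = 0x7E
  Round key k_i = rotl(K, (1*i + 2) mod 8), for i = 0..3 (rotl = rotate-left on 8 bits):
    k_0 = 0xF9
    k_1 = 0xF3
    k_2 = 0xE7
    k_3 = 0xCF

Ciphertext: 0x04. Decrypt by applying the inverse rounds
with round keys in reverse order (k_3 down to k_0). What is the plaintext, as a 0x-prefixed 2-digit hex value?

s_0 = ciphertext = 0x04
s_1 = InvRound(s_0, k_3) = 0xBC
s_2 = InvRound(s_1, k_2) = 0x12
s_3 = InvRound(s_2, k_1) = 0x9F
s_4 = InvRound(s_3, k_0) = 0xE0

0xE0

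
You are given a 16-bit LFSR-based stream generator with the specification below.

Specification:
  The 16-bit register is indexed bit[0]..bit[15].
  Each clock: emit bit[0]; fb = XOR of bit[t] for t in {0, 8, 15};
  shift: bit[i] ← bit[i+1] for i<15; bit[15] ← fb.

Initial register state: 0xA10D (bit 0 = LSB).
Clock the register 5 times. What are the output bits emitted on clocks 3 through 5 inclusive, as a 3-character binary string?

110

reg_0 = 0xA10D
clock 1: out=1, reg = 0xD086
clock 2: out=0, reg = 0xE843
clock 3: out=1, reg = 0x7421
clock 4: out=1, reg = 0xBA10
clock 5: out=0, reg = 0xDD08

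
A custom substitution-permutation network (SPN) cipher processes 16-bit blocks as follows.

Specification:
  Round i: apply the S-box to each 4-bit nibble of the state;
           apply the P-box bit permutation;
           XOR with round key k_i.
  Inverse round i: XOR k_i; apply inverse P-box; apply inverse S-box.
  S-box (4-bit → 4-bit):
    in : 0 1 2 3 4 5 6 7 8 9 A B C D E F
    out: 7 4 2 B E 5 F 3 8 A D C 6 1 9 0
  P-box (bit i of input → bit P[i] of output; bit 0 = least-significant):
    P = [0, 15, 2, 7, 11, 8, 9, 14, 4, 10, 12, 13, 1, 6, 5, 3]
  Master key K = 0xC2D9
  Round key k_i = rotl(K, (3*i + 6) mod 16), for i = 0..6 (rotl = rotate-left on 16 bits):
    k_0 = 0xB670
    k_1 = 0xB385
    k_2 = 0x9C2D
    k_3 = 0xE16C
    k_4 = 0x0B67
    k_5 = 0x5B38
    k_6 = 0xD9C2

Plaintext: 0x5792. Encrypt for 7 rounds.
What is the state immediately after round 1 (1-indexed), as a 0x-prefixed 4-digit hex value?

0x7342

s_0 = plaintext = 0x5792
s_1 = Round(s_0, k_0) = 0x7342
s_2 = Round(s_1, k_1) = 0x54D7
s_3 = Round(s_2, k_2) = 0x200E
s_4 = Round(s_3, k_3) = 0xFEBD
s_5 = Round(s_4, k_4) = 0x6976
s_6 = Round(s_5, k_5) = 0xF6D7
s_7 = Round(s_6, k_6) = 0x65D3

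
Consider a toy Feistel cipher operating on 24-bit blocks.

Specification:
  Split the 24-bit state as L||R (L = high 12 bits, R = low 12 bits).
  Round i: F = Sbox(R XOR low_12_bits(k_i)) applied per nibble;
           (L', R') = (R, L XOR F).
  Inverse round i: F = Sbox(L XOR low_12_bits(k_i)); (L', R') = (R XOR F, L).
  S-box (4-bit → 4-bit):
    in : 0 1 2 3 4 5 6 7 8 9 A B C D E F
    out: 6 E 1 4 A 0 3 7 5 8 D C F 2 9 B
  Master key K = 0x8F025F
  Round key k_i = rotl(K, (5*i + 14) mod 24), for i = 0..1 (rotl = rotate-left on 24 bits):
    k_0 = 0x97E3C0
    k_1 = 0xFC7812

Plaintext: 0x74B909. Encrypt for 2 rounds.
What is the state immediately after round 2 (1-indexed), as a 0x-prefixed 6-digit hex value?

0xAB38D7

s_0 = plaintext = 0x74B909
s_1 = Round(s_0, k_0) = 0x909AB3
s_2 = Round(s_1, k_1) = 0xAB38D7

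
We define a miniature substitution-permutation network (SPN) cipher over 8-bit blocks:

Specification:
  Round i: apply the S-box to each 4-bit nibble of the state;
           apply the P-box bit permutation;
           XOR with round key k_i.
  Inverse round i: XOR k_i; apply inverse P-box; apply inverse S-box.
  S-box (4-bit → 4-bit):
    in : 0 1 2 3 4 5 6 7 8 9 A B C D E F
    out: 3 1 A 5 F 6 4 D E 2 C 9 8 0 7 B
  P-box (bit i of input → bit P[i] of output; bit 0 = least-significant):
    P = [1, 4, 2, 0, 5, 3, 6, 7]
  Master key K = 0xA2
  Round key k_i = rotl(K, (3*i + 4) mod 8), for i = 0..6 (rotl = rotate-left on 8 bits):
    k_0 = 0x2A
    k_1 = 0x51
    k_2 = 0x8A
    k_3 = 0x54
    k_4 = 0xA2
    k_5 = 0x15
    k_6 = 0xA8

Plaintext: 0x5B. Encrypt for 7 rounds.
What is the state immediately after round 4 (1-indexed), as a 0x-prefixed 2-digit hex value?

s_0 = plaintext = 0x5B
s_1 = Round(s_0, k_0) = 0x61
s_2 = Round(s_1, k_1) = 0x13
s_3 = Round(s_2, k_2) = 0xAC
s_4 = Round(s_3, k_3) = 0x95
s_5 = Round(s_4, k_4) = 0xBE
s_6 = Round(s_5, k_5) = 0xA3
s_7 = Round(s_6, k_6) = 0x6E

0x95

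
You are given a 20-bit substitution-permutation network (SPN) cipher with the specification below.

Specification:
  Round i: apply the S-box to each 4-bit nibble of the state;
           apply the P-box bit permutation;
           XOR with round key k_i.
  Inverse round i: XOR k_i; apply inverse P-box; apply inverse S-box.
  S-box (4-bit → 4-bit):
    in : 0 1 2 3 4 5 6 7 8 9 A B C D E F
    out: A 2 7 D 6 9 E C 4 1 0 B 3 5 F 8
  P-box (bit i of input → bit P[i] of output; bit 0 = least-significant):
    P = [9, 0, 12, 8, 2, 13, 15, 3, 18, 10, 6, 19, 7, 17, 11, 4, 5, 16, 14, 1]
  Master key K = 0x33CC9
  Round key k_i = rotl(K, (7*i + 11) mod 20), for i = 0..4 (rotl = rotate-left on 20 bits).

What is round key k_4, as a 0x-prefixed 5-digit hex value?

K = 0x33CC9
k_0 = rotl(K, (7*0+11) mod 20) = rotl(K, 11) = 0x6499E
k_1 = rotl(K, (7*1+11) mod 20) = rotl(K, 18) = 0x4CF32
k_2 = rotl(K, (7*2+11) mod 20) = rotl(K, 5) = 0x79926
k_3 = rotl(K, (7*3+11) mod 20) = rotl(K, 12) = 0xC933C
k_4 = rotl(K, (7*4+11) mod 20) = rotl(K, 19) = 0x99E64

0x99E64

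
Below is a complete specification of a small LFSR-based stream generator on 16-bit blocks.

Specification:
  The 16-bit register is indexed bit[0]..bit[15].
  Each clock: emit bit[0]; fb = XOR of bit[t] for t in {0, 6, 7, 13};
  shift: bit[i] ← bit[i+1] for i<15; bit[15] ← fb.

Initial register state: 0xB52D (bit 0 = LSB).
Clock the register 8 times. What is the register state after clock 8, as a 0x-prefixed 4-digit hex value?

reg_0 = 0xB52D
clock 1: out=1, reg = 0x5A96
clock 2: out=0, reg = 0xAD4B
clock 3: out=1, reg = 0xD6A5
clock 4: out=1, reg = 0x6B52
clock 5: out=0, reg = 0x35A9
clock 6: out=1, reg = 0x9AD4
clock 7: out=0, reg = 0x4D6A
clock 8: out=0, reg = 0xA6B5

0xA6B5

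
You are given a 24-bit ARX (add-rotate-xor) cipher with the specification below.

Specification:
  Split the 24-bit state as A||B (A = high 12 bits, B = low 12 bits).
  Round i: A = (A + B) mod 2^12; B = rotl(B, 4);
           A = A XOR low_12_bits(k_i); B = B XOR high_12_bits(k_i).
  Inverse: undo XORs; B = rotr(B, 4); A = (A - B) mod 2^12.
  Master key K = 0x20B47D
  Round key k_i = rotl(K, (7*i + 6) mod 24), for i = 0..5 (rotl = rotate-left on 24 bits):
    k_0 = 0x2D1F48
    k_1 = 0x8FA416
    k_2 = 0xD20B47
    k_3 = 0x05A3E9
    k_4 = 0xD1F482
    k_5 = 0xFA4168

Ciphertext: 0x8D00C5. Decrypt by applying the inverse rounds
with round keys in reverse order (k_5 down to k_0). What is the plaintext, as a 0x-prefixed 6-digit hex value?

0x2B273C

s_0 = ciphertext = 0x8D00C5
s_1 = InvRound(s_0, k_5) = 0x7C21F6
s_2 = InvRound(s_1, k_4) = 0x9729CE
s_3 = InvRound(s_2, k_3) = 0x602499
s_4 = InvRound(s_3, k_2) = 0x3AA99B
s_5 = InvRound(s_4, k_1) = 0x6A6116
s_6 = InvRound(s_5, k_0) = 0x2B273C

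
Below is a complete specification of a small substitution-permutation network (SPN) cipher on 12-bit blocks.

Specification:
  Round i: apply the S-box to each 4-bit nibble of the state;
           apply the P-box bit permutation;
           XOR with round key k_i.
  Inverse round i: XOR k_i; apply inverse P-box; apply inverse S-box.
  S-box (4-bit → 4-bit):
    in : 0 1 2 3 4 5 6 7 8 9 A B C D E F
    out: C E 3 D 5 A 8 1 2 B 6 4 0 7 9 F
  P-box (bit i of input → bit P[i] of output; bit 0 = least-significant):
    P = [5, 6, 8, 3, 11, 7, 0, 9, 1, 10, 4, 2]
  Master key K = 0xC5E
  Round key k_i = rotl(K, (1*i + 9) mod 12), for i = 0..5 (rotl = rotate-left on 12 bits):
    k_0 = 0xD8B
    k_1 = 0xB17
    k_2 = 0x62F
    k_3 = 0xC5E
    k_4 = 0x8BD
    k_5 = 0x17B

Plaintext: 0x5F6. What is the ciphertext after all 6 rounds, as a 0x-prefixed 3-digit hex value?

0xAAA

s_0 = plaintext = 0x5F6
s_1 = Round(s_0, k_0) = 0x306
s_2 = Round(s_1, k_1) = 0x908
s_3 = Round(s_2, k_2) = 0x068
s_4 = Round(s_3, k_3) = 0xE0A
s_5 = Round(s_4, k_4) = 0xBFA
s_6 = Round(s_5, k_5) = 0xAAA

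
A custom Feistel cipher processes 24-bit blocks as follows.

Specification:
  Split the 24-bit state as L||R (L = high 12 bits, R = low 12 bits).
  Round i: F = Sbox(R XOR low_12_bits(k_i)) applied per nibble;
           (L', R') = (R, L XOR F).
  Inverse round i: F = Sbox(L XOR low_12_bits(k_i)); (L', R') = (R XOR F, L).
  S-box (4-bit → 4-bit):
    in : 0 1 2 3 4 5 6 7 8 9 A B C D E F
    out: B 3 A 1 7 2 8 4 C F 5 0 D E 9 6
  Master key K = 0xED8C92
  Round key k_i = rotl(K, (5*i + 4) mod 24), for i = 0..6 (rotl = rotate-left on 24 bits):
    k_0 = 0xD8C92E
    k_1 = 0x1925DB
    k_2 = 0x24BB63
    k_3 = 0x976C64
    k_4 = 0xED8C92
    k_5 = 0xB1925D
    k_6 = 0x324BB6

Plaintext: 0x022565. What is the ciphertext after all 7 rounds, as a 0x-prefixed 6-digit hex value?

0xDF2DAE

s_0 = plaintext = 0x022565
s_1 = Round(s_0, k_0) = 0x565D52
s_2 = Round(s_1, k_1) = 0xD529AA
s_3 = Round(s_2, k_2) = 0x9AA78D
s_4 = Round(s_3, k_3) = 0x78D935
s_5 = Round(s_4, k_4) = 0x9355D9
s_6 = Round(s_5, k_5) = 0x5D9DF2
s_7 = Round(s_6, k_6) = 0xDF2DAE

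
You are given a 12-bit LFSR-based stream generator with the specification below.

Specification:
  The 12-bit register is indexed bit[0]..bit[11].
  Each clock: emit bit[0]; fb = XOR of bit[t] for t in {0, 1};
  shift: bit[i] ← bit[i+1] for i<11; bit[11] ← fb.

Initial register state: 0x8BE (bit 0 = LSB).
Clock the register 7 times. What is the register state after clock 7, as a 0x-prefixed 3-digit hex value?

reg_0 = 0x8BE
clock 1: out=0, reg = 0xC5F
clock 2: out=1, reg = 0x62F
clock 3: out=1, reg = 0x317
clock 4: out=1, reg = 0x18B
clock 5: out=1, reg = 0x0C5
clock 6: out=1, reg = 0x862
clock 7: out=0, reg = 0xC31

0xC31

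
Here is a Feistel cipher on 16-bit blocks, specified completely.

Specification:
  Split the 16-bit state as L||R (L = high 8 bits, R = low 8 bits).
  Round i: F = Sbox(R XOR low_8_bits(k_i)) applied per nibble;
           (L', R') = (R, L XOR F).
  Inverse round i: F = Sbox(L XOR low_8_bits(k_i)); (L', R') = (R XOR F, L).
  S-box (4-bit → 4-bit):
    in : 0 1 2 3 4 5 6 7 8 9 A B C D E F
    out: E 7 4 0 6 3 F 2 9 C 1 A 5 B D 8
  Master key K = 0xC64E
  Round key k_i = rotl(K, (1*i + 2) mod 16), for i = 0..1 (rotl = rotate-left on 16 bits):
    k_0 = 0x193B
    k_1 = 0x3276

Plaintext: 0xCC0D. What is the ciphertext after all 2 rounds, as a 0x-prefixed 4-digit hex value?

s_0 = plaintext = 0xCC0D
s_1 = Round(s_0, k_0) = 0x0DC3
s_2 = Round(s_1, k_1) = 0xC3AE

0xC3AE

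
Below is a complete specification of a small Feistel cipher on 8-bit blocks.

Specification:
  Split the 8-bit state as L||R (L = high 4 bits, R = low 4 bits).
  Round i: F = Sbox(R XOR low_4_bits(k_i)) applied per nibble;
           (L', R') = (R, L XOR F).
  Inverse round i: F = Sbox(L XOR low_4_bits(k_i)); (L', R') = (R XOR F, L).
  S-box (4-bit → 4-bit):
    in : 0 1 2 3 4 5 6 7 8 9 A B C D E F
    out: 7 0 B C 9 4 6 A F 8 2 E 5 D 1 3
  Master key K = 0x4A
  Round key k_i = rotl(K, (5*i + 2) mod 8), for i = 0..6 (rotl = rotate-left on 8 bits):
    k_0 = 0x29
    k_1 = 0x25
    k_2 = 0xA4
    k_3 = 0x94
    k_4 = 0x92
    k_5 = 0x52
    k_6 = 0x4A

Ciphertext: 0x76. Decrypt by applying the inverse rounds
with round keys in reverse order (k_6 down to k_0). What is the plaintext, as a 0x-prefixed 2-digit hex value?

0x8D

s_0 = ciphertext = 0x76
s_1 = InvRound(s_0, k_6) = 0xB7
s_2 = InvRound(s_1, k_5) = 0xFB
s_3 = InvRound(s_2, k_4) = 0x6F
s_4 = InvRound(s_3, k_3) = 0x46
s_5 = InvRound(s_4, k_2) = 0x14
s_6 = InvRound(s_5, k_1) = 0xD1
s_7 = InvRound(s_6, k_0) = 0x8D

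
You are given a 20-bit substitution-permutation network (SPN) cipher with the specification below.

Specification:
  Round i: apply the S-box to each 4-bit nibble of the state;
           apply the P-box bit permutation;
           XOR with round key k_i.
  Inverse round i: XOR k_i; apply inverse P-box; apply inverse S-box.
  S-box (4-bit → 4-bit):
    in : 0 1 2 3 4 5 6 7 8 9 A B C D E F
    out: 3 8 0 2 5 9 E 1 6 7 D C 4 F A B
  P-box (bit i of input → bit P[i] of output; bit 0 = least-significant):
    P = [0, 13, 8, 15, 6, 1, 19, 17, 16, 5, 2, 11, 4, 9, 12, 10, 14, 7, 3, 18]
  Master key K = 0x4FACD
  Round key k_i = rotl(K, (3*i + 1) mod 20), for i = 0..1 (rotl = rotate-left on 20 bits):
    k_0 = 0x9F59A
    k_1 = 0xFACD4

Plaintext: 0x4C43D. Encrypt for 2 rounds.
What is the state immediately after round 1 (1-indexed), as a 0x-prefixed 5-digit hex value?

s_0 = plaintext = 0x4C43D
s_1 = Round(s_0, k_0) = 0x80495
s_2 = Round(s_1, k_1) = 0x62E0B

0x80495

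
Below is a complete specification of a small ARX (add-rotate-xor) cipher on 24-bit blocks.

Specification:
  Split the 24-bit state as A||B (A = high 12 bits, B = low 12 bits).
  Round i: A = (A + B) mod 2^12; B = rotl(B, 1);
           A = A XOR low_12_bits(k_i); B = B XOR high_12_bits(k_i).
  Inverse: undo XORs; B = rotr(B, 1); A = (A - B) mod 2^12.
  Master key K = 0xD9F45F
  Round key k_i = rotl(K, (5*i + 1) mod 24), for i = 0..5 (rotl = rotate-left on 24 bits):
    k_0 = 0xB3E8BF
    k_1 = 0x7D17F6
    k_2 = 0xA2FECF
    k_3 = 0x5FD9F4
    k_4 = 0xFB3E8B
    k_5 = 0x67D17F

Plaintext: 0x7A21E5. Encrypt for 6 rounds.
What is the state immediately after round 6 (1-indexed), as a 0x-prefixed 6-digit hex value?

0x8CBC14

s_0 = plaintext = 0x7A21E5
s_1 = Round(s_0, k_0) = 0x1388F4
s_2 = Round(s_1, k_1) = 0xDDA638
s_3 = Round(s_2, k_2) = 0xADD65F
s_4 = Round(s_3, k_3) = 0x8C8943
s_5 = Round(s_4, k_4) = 0xC80D34
s_6 = Round(s_5, k_5) = 0x8CBC14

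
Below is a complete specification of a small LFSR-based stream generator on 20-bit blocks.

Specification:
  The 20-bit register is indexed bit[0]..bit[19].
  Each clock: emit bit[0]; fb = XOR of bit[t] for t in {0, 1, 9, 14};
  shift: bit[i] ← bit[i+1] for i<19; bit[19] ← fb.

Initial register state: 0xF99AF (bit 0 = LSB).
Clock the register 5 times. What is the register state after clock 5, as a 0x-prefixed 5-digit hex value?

0x57CCD

reg_0 = 0xF99AF
clock 1: out=1, reg = 0x7CCD7
clock 2: out=1, reg = 0xBE66B
clock 3: out=1, reg = 0x5F335
clock 4: out=1, reg = 0xAF99A
clock 5: out=0, reg = 0x57CCD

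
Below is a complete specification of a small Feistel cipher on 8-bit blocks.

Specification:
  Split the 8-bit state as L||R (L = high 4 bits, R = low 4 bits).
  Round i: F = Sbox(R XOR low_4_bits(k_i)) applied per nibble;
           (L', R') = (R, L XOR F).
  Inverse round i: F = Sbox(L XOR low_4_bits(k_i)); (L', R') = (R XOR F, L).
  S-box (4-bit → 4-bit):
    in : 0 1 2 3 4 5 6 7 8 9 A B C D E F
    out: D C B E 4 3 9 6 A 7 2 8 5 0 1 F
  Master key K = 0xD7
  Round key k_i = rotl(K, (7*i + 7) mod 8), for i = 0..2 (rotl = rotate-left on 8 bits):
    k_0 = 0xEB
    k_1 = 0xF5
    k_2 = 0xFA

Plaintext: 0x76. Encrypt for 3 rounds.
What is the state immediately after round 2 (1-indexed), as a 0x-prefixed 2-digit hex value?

0x7D

s_0 = plaintext = 0x76
s_1 = Round(s_0, k_0) = 0x67
s_2 = Round(s_1, k_1) = 0x7D
s_3 = Round(s_2, k_2) = 0xD1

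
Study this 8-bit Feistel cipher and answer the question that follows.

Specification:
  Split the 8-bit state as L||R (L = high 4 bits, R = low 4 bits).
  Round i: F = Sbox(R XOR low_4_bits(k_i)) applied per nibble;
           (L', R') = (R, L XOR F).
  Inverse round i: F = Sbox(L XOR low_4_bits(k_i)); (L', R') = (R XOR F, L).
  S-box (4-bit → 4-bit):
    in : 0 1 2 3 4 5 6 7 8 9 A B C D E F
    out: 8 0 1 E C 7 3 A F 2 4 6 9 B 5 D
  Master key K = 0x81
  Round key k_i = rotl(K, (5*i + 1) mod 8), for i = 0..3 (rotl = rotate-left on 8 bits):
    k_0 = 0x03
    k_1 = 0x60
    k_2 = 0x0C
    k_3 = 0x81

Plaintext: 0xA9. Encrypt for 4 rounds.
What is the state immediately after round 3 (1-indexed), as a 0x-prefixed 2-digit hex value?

s_0 = plaintext = 0xA9
s_1 = Round(s_0, k_0) = 0x9E
s_2 = Round(s_1, k_1) = 0xEC
s_3 = Round(s_2, k_2) = 0xC6
s_4 = Round(s_3, k_3) = 0x66

0xC6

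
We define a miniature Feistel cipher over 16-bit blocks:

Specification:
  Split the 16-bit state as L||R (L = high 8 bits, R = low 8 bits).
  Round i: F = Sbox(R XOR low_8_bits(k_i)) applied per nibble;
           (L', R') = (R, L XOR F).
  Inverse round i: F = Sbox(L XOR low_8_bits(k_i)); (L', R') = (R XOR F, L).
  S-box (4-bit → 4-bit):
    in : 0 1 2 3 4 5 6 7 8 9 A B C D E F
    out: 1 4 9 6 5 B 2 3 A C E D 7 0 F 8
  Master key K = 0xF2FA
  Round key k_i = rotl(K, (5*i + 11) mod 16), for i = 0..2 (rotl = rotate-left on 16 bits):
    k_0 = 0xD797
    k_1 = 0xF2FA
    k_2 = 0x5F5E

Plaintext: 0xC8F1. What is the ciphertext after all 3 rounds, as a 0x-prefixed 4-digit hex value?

0xB015

s_0 = plaintext = 0xC8F1
s_1 = Round(s_0, k_0) = 0xF1EA
s_2 = Round(s_1, k_1) = 0xEAB0
s_3 = Round(s_2, k_2) = 0xB015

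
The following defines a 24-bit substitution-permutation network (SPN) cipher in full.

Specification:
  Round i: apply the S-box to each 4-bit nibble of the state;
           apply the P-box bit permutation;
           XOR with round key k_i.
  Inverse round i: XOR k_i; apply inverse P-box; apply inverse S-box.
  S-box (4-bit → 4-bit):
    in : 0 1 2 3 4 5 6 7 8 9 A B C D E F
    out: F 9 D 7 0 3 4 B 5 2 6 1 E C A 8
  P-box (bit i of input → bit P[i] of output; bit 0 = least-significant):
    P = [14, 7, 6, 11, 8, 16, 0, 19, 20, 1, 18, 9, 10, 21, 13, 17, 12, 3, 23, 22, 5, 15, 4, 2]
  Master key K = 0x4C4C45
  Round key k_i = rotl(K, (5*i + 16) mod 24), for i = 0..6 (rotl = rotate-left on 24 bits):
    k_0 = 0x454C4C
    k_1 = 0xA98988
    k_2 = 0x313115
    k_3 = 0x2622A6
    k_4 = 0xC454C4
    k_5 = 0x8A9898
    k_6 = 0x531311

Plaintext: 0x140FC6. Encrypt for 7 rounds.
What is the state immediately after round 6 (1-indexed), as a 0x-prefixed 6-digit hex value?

s_0 = plaintext = 0x140FC6
s_1 = Round(s_0, k_0) = 0x6E6A29
s_2 = Round(s_1, k_1) = 0xE5A813
s_3 = Round(s_2, k_2) = 0x0DC0D9
s_4 = Round(s_3, k_3) = 0xD88011
s_5 = Round(s_4, k_4) = 0x582BD2
s_6 = Round(s_5, k_5) = 0x1064F9
s_7 = Round(s_6, k_6) = 0x9B23BD

0x1064F9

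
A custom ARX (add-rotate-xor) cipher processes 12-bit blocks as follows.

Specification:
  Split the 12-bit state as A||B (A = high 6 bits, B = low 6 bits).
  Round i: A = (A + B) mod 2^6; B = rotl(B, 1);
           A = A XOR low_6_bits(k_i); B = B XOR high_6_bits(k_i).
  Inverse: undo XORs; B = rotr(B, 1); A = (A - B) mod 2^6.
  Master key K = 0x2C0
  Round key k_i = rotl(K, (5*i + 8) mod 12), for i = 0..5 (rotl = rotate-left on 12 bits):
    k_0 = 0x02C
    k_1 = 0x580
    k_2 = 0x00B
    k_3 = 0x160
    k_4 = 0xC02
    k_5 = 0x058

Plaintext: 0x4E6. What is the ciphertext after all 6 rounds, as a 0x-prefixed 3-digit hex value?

s_0 = plaintext = 0x4E6
s_1 = Round(s_0, k_0) = 0x54D
s_2 = Round(s_1, k_1) = 0x88C
s_3 = Round(s_2, k_2) = 0x958
s_4 = Round(s_3, k_3) = 0x775
s_5 = Round(s_4, k_4) = 0x41B
s_6 = Round(s_5, k_5) = 0xCF7

0xCF7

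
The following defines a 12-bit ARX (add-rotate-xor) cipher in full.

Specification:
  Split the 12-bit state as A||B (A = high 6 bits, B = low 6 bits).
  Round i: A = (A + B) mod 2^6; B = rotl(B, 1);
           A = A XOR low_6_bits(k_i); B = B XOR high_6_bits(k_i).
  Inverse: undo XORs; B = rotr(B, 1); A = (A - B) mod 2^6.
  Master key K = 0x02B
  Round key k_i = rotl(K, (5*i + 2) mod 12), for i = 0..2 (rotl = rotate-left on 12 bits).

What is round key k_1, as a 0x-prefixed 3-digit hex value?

K = 0x02B
k_0 = rotl(K, (5*0+2) mod 12) = rotl(K, 2) = 0x0AC
k_1 = rotl(K, (5*1+2) mod 12) = rotl(K, 7) = 0x581

0x581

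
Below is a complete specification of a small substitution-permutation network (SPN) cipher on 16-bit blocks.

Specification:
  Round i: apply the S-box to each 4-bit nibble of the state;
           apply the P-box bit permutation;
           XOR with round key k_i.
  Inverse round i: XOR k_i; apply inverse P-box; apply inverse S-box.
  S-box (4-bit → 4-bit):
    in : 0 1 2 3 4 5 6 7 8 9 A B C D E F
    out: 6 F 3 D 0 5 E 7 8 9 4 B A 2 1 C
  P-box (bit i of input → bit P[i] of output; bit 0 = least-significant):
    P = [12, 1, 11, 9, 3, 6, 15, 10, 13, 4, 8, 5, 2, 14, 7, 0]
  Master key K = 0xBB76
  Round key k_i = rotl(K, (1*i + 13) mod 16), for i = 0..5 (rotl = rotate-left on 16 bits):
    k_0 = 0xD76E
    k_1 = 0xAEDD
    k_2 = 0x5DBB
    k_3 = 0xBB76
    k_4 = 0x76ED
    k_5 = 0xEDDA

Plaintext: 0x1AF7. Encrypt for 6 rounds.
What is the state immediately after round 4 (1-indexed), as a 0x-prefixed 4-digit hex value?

0xCA3D

s_0 = plaintext = 0x1AF7
s_1 = Round(s_0, k_0) = 0x0AE9
s_2 = Round(s_1, k_1) = 0xFD55
s_3 = Round(s_2, k_2) = 0xC522
s_4 = Round(s_3, k_3) = 0xCA3D
s_5 = Round(s_4, k_4) = 0xB3E6
s_6 = Round(s_5, k_5) = 0x86F5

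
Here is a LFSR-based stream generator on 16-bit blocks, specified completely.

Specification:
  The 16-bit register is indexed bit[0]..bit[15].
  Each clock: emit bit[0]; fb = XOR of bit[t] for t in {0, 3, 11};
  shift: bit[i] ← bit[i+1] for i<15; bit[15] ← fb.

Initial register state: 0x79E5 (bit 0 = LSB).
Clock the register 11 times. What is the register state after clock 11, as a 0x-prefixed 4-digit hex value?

reg_0 = 0x79E5
clock 1: out=1, reg = 0x3CF2
clock 2: out=0, reg = 0x9E79
clock 3: out=1, reg = 0xCF3C
clock 4: out=0, reg = 0x679E
clock 5: out=0, reg = 0xB3CF
clock 6: out=1, reg = 0x59E7
clock 7: out=1, reg = 0x2CF3
clock 8: out=1, reg = 0x1679
clock 9: out=1, reg = 0x0B3C
clock 10: out=0, reg = 0x059E
clock 11: out=0, reg = 0x82CF

0x82CF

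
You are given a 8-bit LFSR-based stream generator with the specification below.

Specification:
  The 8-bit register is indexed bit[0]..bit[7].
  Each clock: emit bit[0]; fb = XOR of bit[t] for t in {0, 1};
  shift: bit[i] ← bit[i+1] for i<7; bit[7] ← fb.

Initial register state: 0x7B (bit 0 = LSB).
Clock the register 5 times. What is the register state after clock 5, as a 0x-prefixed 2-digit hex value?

reg_0 = 0x7B
clock 1: out=1, reg = 0x3D
clock 2: out=1, reg = 0x9E
clock 3: out=0, reg = 0xCF
clock 4: out=1, reg = 0x67
clock 5: out=1, reg = 0x33

0x33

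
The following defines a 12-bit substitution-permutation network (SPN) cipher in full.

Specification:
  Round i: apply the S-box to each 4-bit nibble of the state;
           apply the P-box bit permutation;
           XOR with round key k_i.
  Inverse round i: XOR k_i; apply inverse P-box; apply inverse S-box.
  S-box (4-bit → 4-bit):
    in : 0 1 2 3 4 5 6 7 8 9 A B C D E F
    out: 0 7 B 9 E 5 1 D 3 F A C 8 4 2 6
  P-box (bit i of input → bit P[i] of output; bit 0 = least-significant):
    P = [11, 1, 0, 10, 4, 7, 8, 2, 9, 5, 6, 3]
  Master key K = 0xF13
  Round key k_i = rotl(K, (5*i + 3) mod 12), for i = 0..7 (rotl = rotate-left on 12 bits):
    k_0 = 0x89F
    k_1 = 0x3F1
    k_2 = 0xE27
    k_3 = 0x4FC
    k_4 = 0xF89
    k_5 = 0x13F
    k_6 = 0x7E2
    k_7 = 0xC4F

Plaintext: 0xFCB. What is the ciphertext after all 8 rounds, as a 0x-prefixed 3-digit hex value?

s_0 = plaintext = 0xFCB
s_1 = Round(s_0, k_0) = 0xCFA
s_2 = Round(s_1, k_1) = 0x67B
s_3 = Round(s_2, k_2) = 0x932
s_4 = Round(s_3, k_3) = 0xA82
s_5 = Round(s_4, k_4) = 0x333
s_6 = Round(s_5, k_5) = 0xF23
s_7 = Round(s_6, k_6) = 0xB16
s_8 = Round(s_7, k_7) = 0x597

0x597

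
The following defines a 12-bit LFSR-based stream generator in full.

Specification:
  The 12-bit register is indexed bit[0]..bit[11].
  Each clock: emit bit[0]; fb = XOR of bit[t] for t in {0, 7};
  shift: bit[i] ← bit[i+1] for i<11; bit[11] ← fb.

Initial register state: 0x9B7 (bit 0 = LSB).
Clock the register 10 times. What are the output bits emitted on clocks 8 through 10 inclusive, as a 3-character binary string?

reg_0 = 0x9B7
clock 1: out=1, reg = 0x4DB
clock 2: out=1, reg = 0x26D
clock 3: out=1, reg = 0x936
clock 4: out=0, reg = 0x49B
clock 5: out=1, reg = 0x24D
clock 6: out=1, reg = 0x926
clock 7: out=0, reg = 0x493
clock 8: out=1, reg = 0x249
clock 9: out=1, reg = 0x924
clock 10: out=0, reg = 0x492

110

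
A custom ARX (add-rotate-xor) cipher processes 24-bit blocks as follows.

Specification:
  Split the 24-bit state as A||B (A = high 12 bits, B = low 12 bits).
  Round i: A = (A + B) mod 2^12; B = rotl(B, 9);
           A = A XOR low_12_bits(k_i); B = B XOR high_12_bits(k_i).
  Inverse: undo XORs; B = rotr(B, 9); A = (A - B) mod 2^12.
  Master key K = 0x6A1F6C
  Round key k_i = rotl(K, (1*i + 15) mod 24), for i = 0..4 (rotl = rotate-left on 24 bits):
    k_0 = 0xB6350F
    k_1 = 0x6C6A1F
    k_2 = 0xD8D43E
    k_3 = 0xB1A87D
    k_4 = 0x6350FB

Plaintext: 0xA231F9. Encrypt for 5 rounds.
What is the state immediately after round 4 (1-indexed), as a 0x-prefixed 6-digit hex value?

0xAAEBD4

s_0 = plaintext = 0xA231F9
s_1 = Round(s_0, k_0) = 0x91395C
s_2 = Round(s_1, k_1) = 0x870FED
s_3 = Round(s_2, k_2) = 0xC63670
s_4 = Round(s_3, k_3) = 0xAAEBD4
s_5 = Round(s_4, k_4) = 0x679F4F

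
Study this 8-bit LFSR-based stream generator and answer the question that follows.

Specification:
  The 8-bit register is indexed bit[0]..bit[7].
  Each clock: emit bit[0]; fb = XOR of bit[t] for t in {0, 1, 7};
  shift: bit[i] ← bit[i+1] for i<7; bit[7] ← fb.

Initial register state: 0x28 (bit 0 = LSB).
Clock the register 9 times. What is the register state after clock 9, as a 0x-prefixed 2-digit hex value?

reg_0 = 0x28
clock 1: out=0, reg = 0x14
clock 2: out=0, reg = 0x0A
clock 3: out=0, reg = 0x85
clock 4: out=1, reg = 0x42
clock 5: out=0, reg = 0xA1
clock 6: out=1, reg = 0x50
clock 7: out=0, reg = 0x28
clock 8: out=0, reg = 0x14
clock 9: out=0, reg = 0x0A

0x0A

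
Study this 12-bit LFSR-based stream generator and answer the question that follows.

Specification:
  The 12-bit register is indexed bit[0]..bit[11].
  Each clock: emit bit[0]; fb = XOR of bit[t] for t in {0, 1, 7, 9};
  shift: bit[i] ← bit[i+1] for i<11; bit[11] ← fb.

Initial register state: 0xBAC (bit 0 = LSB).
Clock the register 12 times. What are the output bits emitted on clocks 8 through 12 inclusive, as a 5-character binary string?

reg_0 = 0xBAC
clock 1: out=0, reg = 0x5D6
clock 2: out=0, reg = 0x2EB
clock 3: out=1, reg = 0x175
clock 4: out=1, reg = 0x8BA
clock 5: out=0, reg = 0x45D
clock 6: out=1, reg = 0xA2E
clock 7: out=0, reg = 0x517
clock 8: out=1, reg = 0x28B
clock 9: out=1, reg = 0x145
clock 10: out=1, reg = 0x8A2
clock 11: out=0, reg = 0x451
clock 12: out=1, reg = 0xA28

11101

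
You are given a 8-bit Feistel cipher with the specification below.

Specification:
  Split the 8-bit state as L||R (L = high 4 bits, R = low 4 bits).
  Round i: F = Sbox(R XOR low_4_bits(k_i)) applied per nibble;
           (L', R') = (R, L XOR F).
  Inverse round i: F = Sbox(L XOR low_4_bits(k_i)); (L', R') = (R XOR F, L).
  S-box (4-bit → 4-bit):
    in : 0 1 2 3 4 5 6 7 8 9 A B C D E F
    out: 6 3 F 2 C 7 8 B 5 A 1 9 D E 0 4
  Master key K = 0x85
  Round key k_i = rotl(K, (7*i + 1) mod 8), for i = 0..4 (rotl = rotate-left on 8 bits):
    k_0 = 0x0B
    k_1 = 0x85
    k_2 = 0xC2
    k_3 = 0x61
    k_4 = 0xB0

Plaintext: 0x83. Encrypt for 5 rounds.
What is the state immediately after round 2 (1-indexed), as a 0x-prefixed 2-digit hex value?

s_0 = plaintext = 0x83
s_1 = Round(s_0, k_0) = 0x3D
s_2 = Round(s_1, k_1) = 0xD6
s_3 = Round(s_2, k_2) = 0x61
s_4 = Round(s_3, k_3) = 0x10
s_5 = Round(s_4, k_4) = 0x07

0xD6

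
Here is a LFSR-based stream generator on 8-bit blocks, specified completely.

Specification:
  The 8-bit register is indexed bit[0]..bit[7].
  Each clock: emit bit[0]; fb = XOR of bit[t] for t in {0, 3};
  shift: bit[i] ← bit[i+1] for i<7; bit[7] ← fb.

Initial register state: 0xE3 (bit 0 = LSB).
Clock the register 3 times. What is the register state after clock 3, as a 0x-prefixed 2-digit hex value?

reg_0 = 0xE3
clock 1: out=1, reg = 0xF1
clock 2: out=1, reg = 0xF8
clock 3: out=0, reg = 0xFC

0xFC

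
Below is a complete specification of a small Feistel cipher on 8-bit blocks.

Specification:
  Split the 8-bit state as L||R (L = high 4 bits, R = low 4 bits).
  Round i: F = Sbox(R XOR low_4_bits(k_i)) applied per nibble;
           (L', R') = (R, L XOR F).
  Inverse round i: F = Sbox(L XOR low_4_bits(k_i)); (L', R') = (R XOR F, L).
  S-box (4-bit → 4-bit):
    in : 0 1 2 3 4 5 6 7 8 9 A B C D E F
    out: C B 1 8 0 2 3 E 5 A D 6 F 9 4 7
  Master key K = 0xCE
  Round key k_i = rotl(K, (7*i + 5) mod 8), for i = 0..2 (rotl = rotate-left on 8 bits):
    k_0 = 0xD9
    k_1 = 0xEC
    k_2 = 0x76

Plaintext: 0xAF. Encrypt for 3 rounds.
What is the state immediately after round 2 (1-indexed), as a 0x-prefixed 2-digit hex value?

s_0 = plaintext = 0xAF
s_1 = Round(s_0, k_0) = 0xF9
s_2 = Round(s_1, k_1) = 0x9D
s_3 = Round(s_2, k_2) = 0xDF

0x9D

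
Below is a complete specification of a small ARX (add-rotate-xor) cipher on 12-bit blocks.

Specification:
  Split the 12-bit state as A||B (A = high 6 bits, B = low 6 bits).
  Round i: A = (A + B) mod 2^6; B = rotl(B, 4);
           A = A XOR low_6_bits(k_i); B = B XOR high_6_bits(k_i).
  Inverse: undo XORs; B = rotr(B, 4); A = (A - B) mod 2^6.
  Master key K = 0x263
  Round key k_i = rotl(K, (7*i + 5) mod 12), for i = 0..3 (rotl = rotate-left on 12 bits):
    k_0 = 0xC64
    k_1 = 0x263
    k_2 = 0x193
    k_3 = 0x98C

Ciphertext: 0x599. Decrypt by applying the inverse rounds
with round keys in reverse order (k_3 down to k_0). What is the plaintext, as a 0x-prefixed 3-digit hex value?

0x02C

s_0 = ciphertext = 0x599
s_1 = InvRound(s_0, k_3) = 0x6FF
s_2 = InvRound(s_1, k_2) = 0x867
s_3 = InvRound(s_2, k_1) = 0x23A
s_4 = InvRound(s_3, k_0) = 0x02C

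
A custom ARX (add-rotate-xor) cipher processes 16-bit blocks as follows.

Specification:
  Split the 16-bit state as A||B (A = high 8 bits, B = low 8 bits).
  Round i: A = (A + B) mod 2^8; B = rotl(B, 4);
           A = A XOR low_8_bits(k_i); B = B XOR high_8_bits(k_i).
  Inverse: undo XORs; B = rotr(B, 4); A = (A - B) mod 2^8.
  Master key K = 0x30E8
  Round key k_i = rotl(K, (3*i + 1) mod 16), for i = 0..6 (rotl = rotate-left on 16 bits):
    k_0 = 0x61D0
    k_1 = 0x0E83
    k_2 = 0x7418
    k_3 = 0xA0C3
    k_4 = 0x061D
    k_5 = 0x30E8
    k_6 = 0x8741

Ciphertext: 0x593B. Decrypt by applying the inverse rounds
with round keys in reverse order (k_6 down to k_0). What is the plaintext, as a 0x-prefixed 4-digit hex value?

0xB464

s_0 = ciphertext = 0x593B
s_1 = InvRound(s_0, k_6) = 0x4DCB
s_2 = InvRound(s_1, k_5) = 0xE6BF
s_3 = InvRound(s_2, k_4) = 0x609B
s_4 = InvRound(s_3, k_3) = 0xF0B3
s_5 = InvRound(s_4, k_2) = 0x6C7C
s_6 = InvRound(s_5, k_1) = 0xC827
s_7 = InvRound(s_6, k_0) = 0xB464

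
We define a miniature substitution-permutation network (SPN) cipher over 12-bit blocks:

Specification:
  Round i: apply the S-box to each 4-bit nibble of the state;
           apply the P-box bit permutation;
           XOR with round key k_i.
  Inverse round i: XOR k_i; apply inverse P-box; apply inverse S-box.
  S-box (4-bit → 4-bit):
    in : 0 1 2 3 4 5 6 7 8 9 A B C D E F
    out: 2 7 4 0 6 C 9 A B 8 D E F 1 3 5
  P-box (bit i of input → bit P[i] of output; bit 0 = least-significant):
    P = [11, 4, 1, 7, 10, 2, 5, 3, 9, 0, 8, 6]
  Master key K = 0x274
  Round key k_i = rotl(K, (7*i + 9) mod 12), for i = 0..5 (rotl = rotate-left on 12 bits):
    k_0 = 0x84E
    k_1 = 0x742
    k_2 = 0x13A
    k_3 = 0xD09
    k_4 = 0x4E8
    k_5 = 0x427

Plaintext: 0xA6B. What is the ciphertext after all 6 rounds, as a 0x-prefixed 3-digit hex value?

0xD6D

s_0 = plaintext = 0xA6B
s_1 = Round(s_0, k_0) = 0xF94
s_2 = Round(s_1, k_1) = 0x458
s_3 = Round(s_2, k_2) = 0x883
s_4 = Round(s_3, k_3) = 0xB44
s_5 = Round(s_4, k_4) = 0x59F
s_6 = Round(s_5, k_5) = 0xD6D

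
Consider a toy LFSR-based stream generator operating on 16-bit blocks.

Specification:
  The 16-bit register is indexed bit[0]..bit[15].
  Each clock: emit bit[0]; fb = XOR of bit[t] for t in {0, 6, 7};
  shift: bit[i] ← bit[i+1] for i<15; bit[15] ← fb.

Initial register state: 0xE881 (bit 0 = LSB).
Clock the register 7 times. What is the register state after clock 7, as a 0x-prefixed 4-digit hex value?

reg_0 = 0xE881
clock 1: out=1, reg = 0x7440
clock 2: out=0, reg = 0xBA20
clock 3: out=0, reg = 0x5D10
clock 4: out=0, reg = 0x2E88
clock 5: out=0, reg = 0x9744
clock 6: out=0, reg = 0xCBA2
clock 7: out=0, reg = 0xE5D1

0xE5D1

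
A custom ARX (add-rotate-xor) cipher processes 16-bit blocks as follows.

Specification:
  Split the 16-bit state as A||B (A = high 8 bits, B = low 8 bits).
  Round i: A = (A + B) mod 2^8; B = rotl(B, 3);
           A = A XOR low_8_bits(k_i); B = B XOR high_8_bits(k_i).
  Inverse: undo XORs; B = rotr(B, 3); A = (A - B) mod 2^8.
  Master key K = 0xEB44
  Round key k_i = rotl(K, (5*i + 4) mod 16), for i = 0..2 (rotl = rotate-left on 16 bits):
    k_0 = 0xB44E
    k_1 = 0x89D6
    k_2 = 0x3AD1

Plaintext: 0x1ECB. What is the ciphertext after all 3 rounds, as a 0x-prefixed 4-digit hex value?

s_0 = plaintext = 0x1ECB
s_1 = Round(s_0, k_0) = 0xA7EA
s_2 = Round(s_1, k_1) = 0x47DE
s_3 = Round(s_2, k_2) = 0xF4CC

0xF4CC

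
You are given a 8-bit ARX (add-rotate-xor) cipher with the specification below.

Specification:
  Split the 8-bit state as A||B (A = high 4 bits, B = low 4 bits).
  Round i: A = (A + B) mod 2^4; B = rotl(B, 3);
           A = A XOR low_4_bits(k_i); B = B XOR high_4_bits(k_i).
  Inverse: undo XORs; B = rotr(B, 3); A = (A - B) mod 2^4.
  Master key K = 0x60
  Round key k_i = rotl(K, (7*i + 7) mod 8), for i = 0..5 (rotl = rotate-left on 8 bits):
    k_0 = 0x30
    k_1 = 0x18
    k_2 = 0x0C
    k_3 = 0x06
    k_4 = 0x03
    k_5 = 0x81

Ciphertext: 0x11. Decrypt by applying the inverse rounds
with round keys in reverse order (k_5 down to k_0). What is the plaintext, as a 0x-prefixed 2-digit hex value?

s_0 = ciphertext = 0x11
s_1 = InvRound(s_0, k_5) = 0xD3
s_2 = InvRound(s_1, k_4) = 0x86
s_3 = InvRound(s_2, k_3) = 0x2C
s_4 = InvRound(s_3, k_2) = 0x59
s_5 = InvRound(s_4, k_1) = 0xC1
s_6 = InvRound(s_5, k_0) = 0x84

0x84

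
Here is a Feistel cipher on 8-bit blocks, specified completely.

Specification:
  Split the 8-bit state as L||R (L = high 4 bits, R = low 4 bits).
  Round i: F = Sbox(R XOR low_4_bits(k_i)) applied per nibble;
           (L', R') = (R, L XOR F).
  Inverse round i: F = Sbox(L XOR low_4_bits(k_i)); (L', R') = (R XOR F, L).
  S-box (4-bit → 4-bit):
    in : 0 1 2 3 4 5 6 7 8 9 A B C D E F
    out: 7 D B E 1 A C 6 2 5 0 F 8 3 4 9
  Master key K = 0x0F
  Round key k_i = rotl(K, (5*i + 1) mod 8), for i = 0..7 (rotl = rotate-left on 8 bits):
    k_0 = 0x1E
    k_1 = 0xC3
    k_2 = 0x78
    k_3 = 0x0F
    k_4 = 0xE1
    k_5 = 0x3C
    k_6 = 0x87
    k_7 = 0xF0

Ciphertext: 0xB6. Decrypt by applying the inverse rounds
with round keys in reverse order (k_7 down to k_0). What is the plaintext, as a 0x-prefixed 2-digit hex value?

s_0 = ciphertext = 0xB6
s_1 = InvRound(s_0, k_7) = 0x9B
s_2 = InvRound(s_1, k_6) = 0xF9
s_3 = InvRound(s_2, k_5) = 0x7F
s_4 = InvRound(s_3, k_4) = 0x37
s_5 = InvRound(s_4, k_3) = 0xF3
s_6 = InvRound(s_5, k_2) = 0x5F
s_7 = InvRound(s_6, k_1) = 0x35
s_8 = InvRound(s_7, k_0) = 0x63

0x63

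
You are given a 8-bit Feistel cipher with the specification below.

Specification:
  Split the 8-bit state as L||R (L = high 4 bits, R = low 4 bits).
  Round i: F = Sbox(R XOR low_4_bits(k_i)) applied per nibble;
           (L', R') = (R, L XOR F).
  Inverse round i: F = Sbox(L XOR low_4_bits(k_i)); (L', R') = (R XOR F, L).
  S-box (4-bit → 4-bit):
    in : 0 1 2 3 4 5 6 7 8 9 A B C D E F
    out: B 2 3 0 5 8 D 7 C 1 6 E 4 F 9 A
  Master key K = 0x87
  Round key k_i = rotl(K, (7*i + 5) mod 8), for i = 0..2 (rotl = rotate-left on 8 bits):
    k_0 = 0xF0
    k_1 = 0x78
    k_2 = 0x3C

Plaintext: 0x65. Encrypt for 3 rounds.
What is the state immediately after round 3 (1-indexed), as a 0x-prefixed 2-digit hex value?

0x8B

s_0 = plaintext = 0x65
s_1 = Round(s_0, k_0) = 0x5E
s_2 = Round(s_1, k_1) = 0xE8
s_3 = Round(s_2, k_2) = 0x8B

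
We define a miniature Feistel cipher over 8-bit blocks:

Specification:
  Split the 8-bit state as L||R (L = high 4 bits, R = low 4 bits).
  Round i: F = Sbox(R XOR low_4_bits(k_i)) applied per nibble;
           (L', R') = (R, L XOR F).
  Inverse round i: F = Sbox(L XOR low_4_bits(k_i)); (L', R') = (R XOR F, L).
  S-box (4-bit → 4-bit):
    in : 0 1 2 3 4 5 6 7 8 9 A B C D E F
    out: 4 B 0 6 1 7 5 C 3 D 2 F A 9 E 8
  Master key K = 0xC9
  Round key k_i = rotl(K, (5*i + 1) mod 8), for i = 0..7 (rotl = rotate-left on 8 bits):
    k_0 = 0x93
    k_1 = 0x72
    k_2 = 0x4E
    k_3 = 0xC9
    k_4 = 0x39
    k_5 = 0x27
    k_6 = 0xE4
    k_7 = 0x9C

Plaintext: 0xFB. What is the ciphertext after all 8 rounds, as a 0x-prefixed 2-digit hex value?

s_0 = plaintext = 0xFB
s_1 = Round(s_0, k_0) = 0xBC
s_2 = Round(s_1, k_1) = 0xC5
s_3 = Round(s_2, k_2) = 0x53
s_4 = Round(s_3, k_3) = 0x37
s_5 = Round(s_4, k_4) = 0x7D
s_6 = Round(s_5, k_5) = 0xD5
s_7 = Round(s_6, k_6) = 0x56
s_8 = Round(s_7, k_7) = 0x67

0x67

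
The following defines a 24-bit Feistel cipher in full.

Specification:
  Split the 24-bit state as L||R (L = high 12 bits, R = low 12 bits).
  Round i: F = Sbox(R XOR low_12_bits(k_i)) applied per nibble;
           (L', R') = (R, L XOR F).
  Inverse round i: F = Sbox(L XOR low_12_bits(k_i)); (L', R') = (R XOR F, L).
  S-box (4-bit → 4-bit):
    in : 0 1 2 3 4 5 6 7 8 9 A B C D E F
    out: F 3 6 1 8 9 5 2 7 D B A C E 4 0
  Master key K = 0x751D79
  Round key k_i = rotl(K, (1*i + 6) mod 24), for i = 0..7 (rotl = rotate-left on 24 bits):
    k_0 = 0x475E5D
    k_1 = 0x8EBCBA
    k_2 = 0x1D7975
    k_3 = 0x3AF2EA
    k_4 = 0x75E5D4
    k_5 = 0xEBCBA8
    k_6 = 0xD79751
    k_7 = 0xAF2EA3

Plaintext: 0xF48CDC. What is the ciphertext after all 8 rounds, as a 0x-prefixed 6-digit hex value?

s_0 = plaintext = 0xF48CDC
s_1 = Round(s_0, k_0) = 0xCDC93B
s_2 = Round(s_1, k_1) = 0x93B5AF
s_3 = Round(s_2, k_2) = 0x5AF5D0
s_4 = Round(s_3, k_3) = 0x5D07B4
s_5 = Round(s_4, k_4) = 0x7B438F
s_6 = Round(s_5, k_5) = 0x38F0D6
s_7 = Round(s_6, k_6) = 0x0D61FD
s_8 = Round(s_7, k_7) = 0x1FD042

0x1FD042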